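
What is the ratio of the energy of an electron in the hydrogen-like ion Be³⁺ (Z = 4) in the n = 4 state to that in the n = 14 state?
12.250

Using E_n = -13.6057 Z² / n² eV with Z = 4:

E_4 = -13.6057 × 4² / 4² = -217.6912 / 16 = -13.605700000 eV
E_14 = -13.6057 × 4² / 14² = -217.6912 / 196 = -1.110669388 eV

The ratio is:
E_4/E_14 = (-13.605700000) / (-1.110669388)
E_4/E_14 = (-217.6912/16) / (-217.6912/196)
E_4/E_14 = 196/16
E_4/E_14 = 12.250
(Note: the Z² factors cancel in the ratio.)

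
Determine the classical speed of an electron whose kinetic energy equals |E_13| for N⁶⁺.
1.178e+06 m/s (or 0.392934% of c)

The binding energy at n = 13 for N⁶⁺ is:
E_13 = -13.6057 × 7²/13² = -3.94484793 eV
|E_13| = 3.94484793 eV

Convert to Joules:
KE = 3.94484793 eV × (1.602177 × 10⁻¹⁹ J/eV) = 6.32034e-19 J

Using KE = ½mv²:
v = √(2·KE/m_e)
v = √(2 × 6.32034e-19 J / 9.10938 × 10⁻³¹ kg)
v = 1.178e+06 m/s

This is approximately 0.392934% the speed of light.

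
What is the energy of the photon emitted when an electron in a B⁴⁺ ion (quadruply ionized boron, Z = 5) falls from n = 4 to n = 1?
318.883594 eV

The energy levels are E_n = -13.6057 Z² eV / n².

Energy at n = 4: E_4 = -13.6057 × 5² / 4² = -21.258906250 eV
Energy at n = 1: E_1 = -13.6057 × 5² / 1² = -340.142500000 eV

For emission (electron falling to lower state), the photon energy is:
E_photon = E_4 - E_1 = |-21.258906250 - (-340.142500000)|
E_photon = 318.883594 eV

This energy is carried away by the emitted photon.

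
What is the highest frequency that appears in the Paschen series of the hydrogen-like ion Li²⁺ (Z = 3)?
3.290e+15 Hz

The series limit corresponds to the transition from n = ∞ to n = 3.
This is the highest energy (shortest wavelength) transition in the Paschen series.

E_∞ = 0 eV
E_3 = -13.6057 × 3² / 3² = -13.6057000 eV

Energy at series limit:
ΔE = E_∞ - E_3 = 0 - (-13.6057000) = 13.6057000 eV
E = 13.6057000 eV × (1.602177 × 10⁻¹⁹ J/eV) = 2.17987e-18 J
f = E/h = 2.17987e-18 J / (6.62607 × 10⁻³⁴ J·s) = 3.290e+15 Hz

This energy equals the ionization energy from the n = 3 state of Li²⁺.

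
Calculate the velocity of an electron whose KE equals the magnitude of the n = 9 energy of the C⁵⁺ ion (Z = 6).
1.46e+06 m/s (or 0.48649% of c)

The binding energy at n = 9 for C⁵⁺ is:
E_9 = -13.6057 × 6²/9² = -6.0469778 eV
|E_9| = 6.0469778 eV

Convert to Joules:
KE = 6.0469778 eV × (1.602177 × 10⁻¹⁹ J/eV) = 9.6883e-19 J

Using KE = ½mv²:
v = √(2·KE/m_e)
v = √(2 × 9.6883e-19 J / 9.10938 × 10⁻³¹ kg)
v = 1.46e+06 m/s

This is approximately 0.48649% the speed of light.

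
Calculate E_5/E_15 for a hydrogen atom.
9.000000

Using E_n = -13.6057 Z² / n² eV with Z = 1:

E_5 = -13.6057 / 5² = -13.6057 / 25 = -0.544228000000 eV
E_15 = -13.6057 / 15² = -13.6057 / 225 = -0.060469777778 eV

The ratio is:
E_5/E_15 = (-0.544228000000) / (-0.060469777778)
E_5/E_15 = (-13.6057/25) / (-13.6057/225)
E_5/E_15 = 225/25
E_5/E_15 = 9.000000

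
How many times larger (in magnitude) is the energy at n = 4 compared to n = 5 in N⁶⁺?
1.5625

Using E_n = -13.6057 Z² / n² eV with Z = 7:

E_4 = -13.6057 × 7² / 4² = -666.6793 / 16 = -41.66745625 eV
E_5 = -13.6057 × 7² / 5² = -666.6793 / 25 = -26.66717200 eV

The ratio is:
E_4/E_5 = (-41.66745625) / (-26.66717200)
E_4/E_5 = (-666.6793/16) / (-666.6793/25)
E_4/E_5 = 25/16
E_4/E_5 = 1.5625
(Note: the Z² factors cancel in the ratio.)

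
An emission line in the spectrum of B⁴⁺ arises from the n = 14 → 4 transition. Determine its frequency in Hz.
4.72e+15 Hz

First, find the transition energy:
E_14 = -13.6057 × 5² / 14² = -1.73542092 eV
E_4 = -13.6057 × 5² / 4² = -21.25890625 eV
|ΔE| = |E_4 - E_14| = 19.52348533 eV

Convert to Joules: E = 19.52348533 eV × (1.602177 × 10⁻¹⁹ J/eV) = 3.1280e-18 J

Using E = hf:
f = E/h = 3.1280e-18 J / (6.62607 × 10⁻³⁴ J·s)
f = 4.72e+15 Hz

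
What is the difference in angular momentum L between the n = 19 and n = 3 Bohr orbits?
1.687e-33 J·s (or 16ℏ)

In the Bohr model, L_n = nℏ where ℏ = 1.05457e-34 J·s.

L_19 = 19ℏ = 2.00368e-33 J·s
L_3 = 3ℏ = 3.16371e-34 J·s

ΔL = L_19 - L_3 = (19 - 3)ℏ = 16ℏ
ΔL = 16 × 1.05457e-34 J·s = 1.687e-33 J·s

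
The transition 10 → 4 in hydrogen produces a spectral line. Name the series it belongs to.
Brackett series

The spectral series in hydrogen are named based on the final (lower) energy level:
- Lyman series: n_final = 1 (ultraviolet)
- Balmer series: n_final = 2 (visible/near-UV)
- Paschen series: n_final = 3 (infrared)
- Brackett series: n_final = 4 (infrared)
- Pfund series: n_final = 5 (far infrared)

Since this transition ends at n = 4, it belongs to the Brackett series.

For reference, this 10 → 4 line has photon energy
ΔE = 13.6057 eV × (1/4² - 1/10²) = 0.71429925000 eV,
corresponding to wavelength λ = hc/ΔE = 1239.84 eV·nm / 0.71429925000 eV = 1735.74311 nm in the infrared region.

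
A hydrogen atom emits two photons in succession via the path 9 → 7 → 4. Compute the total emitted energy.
0.682 eV

The energy levels of hydrogen are E_n = -13.6057 / n² eV.

First transition (9 → 7):
ΔE₁ = |E_7 - E_9|
ΔE₁ = |-0.277667347 - (-0.167971605)| = 0.109696 eV

Second transition (7 → 4):
ΔE₂ = |E_4 - E_7|
ΔE₂ = |-0.850356250 - (-0.277667347)| = 0.572689 eV

Total energy released:
E_total = ΔE₁ + ΔE₂ = 0.109696 + 0.572689 = 0.682 eV

Note: This equals the direct transition 9 → 4: 0.682 eV ✓
Energy is conserved regardless of the path taken.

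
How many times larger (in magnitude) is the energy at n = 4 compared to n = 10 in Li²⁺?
6.25

Using E_n = -13.6057 Z² / n² eV with Z = 3:

E_4 = -13.6057 × 3² / 4² = -122.4513 / 16 = -7.65320625 eV
E_10 = -13.6057 × 3² / 10² = -122.4513 / 100 = -1.22451300 eV

The ratio is:
E_4/E_10 = (-7.65320625) / (-1.22451300)
E_4/E_10 = (-122.4513/16) / (-122.4513/100)
E_4/E_10 = 100/16
E_4/E_10 = 6.25
(Note: the Z² factors cancel in the ratio.)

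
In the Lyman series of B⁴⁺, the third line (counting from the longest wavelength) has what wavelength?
3.888 nm

The lines of a series are numbered from the longest wavelength (smallest ΔE) outward; the third line is the transition from n = n_f + 3 to n_f.
The Lyman series has all transitions ending at n_f = 1.

For B⁴⁺ (Z = 5), the third line (γ-line) is the jump from n = 4 to n = 1:
E_4 = -13.6057 × 5² / 4² = -21.25891 eV
E_1 = -13.6057 × 5² / 1² = -340.14250 eV
ΔE = E_4 - E_1 = 318.88359 eV

λ = hc/E = 1239.84 eV·nm / 318.88359 eV
λ = 3.888 nm

This is the γ-line of the Lyman series in B⁴⁺.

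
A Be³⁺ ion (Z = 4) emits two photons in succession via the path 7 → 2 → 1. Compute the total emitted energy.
213.25 eV

The energy levels of Be³⁺ are E_n = -13.6057 × 4² / n² eV.

First transition (7 → 2):
ΔE₁ = |E_2 - E_7|
ΔE₁ = |-54.42280000 - (-4.44267755)| = 49.98012 eV

Second transition (2 → 1):
ΔE₂ = |E_1 - E_2|
ΔE₂ = |-217.69120000 - (-54.42280000)| = 163.26840 eV

Total energy released:
E_total = ΔE₁ + ΔE₂ = 49.98012 + 163.26840 = 213.25 eV

Note: This equals the direct transition 7 → 1: 213.25 eV ✓
Energy is conserved regardless of the path taken.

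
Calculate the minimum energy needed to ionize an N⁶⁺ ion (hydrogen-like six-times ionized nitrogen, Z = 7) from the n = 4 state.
41.6675 eV

The ionization energy is the energy needed to remove the electron completely (n → ∞).

For a hydrogen-like ion with Z = 7, E_n = -13.6057 Z² / n² eV.

At n = 4: E_4 = -13.6057 × 7² / 4² = -41.6674563 eV
At n = ∞: E_∞ = 0 eV

Ionization energy = E_∞ - E_4 = 0 - (-41.6674563) = 41.6674563 eV
Ionization energy ≈ 41.6675 eV

This is also called the binding energy of the electron in state n = 4.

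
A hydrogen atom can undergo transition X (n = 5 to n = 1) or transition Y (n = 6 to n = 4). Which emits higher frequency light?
5 → 1

Calculate the energy for each transition:

Transition 5 → 1:
ΔE₁ = |E_1 - E_5| = |-13.6057/1² - (-13.6057/5²)|
ΔE₁ = |-13.605700000 - (-0.544228000)| = 13.061472 eV

Transition 6 → 4:
ΔE₂ = |E_4 - E_6| = |-13.6057/4² - (-13.6057/6²)|
ΔE₂ = |-0.850356250 - (-0.377936111)| = 0.472420 eV

Since 13.061472 eV > 0.472420 eV, the transition 5 → 1 emits the more energetic photon.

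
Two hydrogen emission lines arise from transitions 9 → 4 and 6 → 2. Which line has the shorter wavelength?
6 → 2

Calculate the energy for each transition:

Transition 9 → 4:
ΔE₁ = |E_4 - E_9| = |-13.6057/4² - (-13.6057/9²)|
ΔE₁ = |-0.8503562500 - (-0.1679716049)| = 0.6823846 eV

Transition 6 → 2:
ΔE₂ = |E_2 - E_6| = |-13.6057/2² - (-13.6057/6²)|
ΔE₂ = |-3.4014250000 - (-0.3779361111)| = 3.0234889 eV

Since 3.0234889 eV > 0.6823846 eV, the transition 6 → 2 emits the more energetic photon.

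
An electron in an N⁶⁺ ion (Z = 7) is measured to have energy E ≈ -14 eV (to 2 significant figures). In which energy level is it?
n = 7

The exact energy levels follow E_n = -13.6057 Z² / n² eV with Z = 7.

The measured value (-14 eV) is reported to only 2 significant figures, so we must test candidate n values and see which one matches to that precision.

Candidate energies:
  n = 5:  E = -13.6057 × 7² / 5² = -26.66717 eV
  n = 6:  E = -13.6057 × 7² / 6² = -18.51887 eV
  n = 7:  E = -13.6057 × 7² / 7² = -13.60570 eV  ← matches
  n = 8:  E = -13.6057 × 7² / 8² = -10.41686 eV
  n = 9:  E = -13.6057 × 7² / 9² = -8.23061 eV

Checking against the measurement of -14 eV (2 sig figs), only n = 7 agrees:
E_7 = -13.60570 eV, which rounds to -14 eV ✓

Therefore n = 7.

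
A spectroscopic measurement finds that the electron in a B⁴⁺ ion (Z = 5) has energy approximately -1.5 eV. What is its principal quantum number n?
n = 15

The exact energy levels follow E_n = -13.6057 Z² / n² eV with Z = 5.

The measured value (-1.5 eV) is reported to only 2 significant figures, so we must test candidate n values and see which one matches to that precision.

Candidate energies:
  n = 13:  E = -13.6057 × 5² / 13² = -2.01268 eV
  n = 14:  E = -13.6057 × 5² / 14² = -1.73542 eV
  n = 15:  E = -13.6057 × 5² / 15² = -1.51174 eV  ← matches
  n = 16:  E = -13.6057 × 5² / 16² = -1.32868 eV
  n = 17:  E = -13.6057 × 5² / 17² = -1.17696 eV

Checking against the measurement of -1.5 eV (2 sig figs), only n = 15 agrees:
E_15 = -1.51174 eV, which rounds to -1.5 eV ✓

Therefore n = 15.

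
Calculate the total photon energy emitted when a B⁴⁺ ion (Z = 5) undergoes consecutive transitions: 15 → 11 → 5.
12.09 eV

The energy levels of B⁴⁺ are E_n = -13.6057 × 5² / n² eV.

First transition (15 → 11):
ΔE₁ = |E_11 - E_15|
ΔE₁ = |-2.81109504 - (-1.51174444)| = 1.29935 eV

Second transition (11 → 5):
ΔE₂ = |E_5 - E_11|
ΔE₂ = |-13.60570000 - (-2.81109504)| = 10.79460 eV

Total energy released:
E_total = ΔE₁ + ΔE₂ = 1.29935 + 10.79460 = 12.09 eV

Note: This equals the direct transition 15 → 5: 12.09 eV ✓
Energy is conserved regardless of the path taken.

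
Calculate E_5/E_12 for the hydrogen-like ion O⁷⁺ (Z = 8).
5.760000

Using E_n = -13.6057 Z² / n² eV with Z = 8:

E_5 = -13.6057 × 8² / 5² = -870.7648 / 25 = -34.830592000000 eV
E_12 = -13.6057 × 8² / 12² = -870.7648 / 144 = -6.046977777778 eV

The ratio is:
E_5/E_12 = (-34.830592000000) / (-6.046977777778)
E_5/E_12 = (-870.7648/25) / (-870.7648/144)
E_5/E_12 = 144/25
E_5/E_12 = 5.760000
(Note: the Z² factors cancel in the ratio.)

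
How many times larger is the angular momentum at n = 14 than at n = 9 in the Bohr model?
1.555556

In the Bohr model, L_n = nℏ, so the ratio is purely the ratio of quantum numbers:

L_14/L_9 = 14ℏ / 9ℏ = 14/9 = 1.555556

The angular momentum scales linearly with n.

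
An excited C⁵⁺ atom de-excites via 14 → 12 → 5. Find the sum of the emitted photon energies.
17.0932 eV

The energy levels of C⁵⁺ are E_n = -13.6057 × 6² / n² eV.

First transition (14 → 12):
ΔE₁ = |E_12 - E_14|
ΔE₁ = |-3.4014250000 - (-2.4990061224)| = 0.9024189 eV

Second transition (12 → 5):
ΔE₂ = |E_5 - E_12|
ΔE₂ = |-19.5922080000 - (-3.4014250000)| = 16.1907830 eV

Total energy released:
E_total = ΔE₁ + ΔE₂ = 0.9024189 + 16.1907830 = 17.0932 eV

Note: This equals the direct transition 14 → 5: 17.0932 eV ✓
Energy is conserved regardless of the path taken.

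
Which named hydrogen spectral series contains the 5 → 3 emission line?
Paschen series

The spectral series in hydrogen are named based on the final (lower) energy level:
- Lyman series: n_final = 1 (ultraviolet)
- Balmer series: n_final = 2 (visible/near-UV)
- Paschen series: n_final = 3 (infrared)
- Brackett series: n_final = 4 (infrared)
- Pfund series: n_final = 5 (far infrared)

Since this transition ends at n = 3, it belongs to the Paschen series.

For reference, this 5 → 3 line has photon energy
ΔE = 13.6057 eV × (1/3² - 1/5²) = 0.96751644 eV,
corresponding to wavelength λ = hc/ΔE = 1239.84 eV·nm / 0.96751644 eV = 1281.47 nm in the infrared region.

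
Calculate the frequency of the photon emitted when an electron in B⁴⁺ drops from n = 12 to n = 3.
8.56730e+15 Hz

First, find the transition energy:
E_12 = -13.6057 × 5² / 12² = -2.3621007 eV
E_3 = -13.6057 × 5² / 3² = -37.7936111 eV
|ΔE| = |E_3 - E_12| = 35.4315104 eV

Convert to Joules: E = 35.4315104 eV × (1.602177 × 10⁻¹⁹ J/eV) = 5.6767551e-18 J

Using E = hf:
f = E/h = 5.6767551e-18 J / (6.62607 × 10⁻³⁴ J·s)
f = 8.56730e+15 Hz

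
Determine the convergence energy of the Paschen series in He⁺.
6.0470 eV

The series limit corresponds to the transition from n = ∞ to n = 3.
This is the highest energy (shortest wavelength) transition in the Paschen series.

E_∞ = 0 eV
E_3 = -13.6057 × 2² / 3² = -6.0470 eV

Energy at series limit:
ΔE = E_∞ - E_3 = 0 - (-6.0470) = 6.0470 eV

This energy equals the ionization energy from the n = 3 state of He⁺.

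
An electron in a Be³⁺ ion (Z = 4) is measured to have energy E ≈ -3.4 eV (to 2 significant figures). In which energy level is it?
n = 8

The exact energy levels follow E_n = -13.6057 Z² / n² eV with Z = 4.

The measured value (-3.4 eV) is reported to only 2 significant figures, so we must test candidate n values and see which one matches to that precision.

Candidate energies:
  n = 6:  E = -13.6057 × 4² / 6² = -6.04698 eV
  n = 7:  E = -13.6057 × 4² / 7² = -4.44268 eV
  n = 8:  E = -13.6057 × 4² / 8² = -3.40143 eV  ← matches
  n = 9:  E = -13.6057 × 4² / 9² = -2.68755 eV
  n = 10:  E = -13.6057 × 4² / 10² = -2.17691 eV

Checking against the measurement of -3.4 eV (2 sig figs), only n = 8 agrees:
E_8 = -3.40143 eV, which rounds to -3.4 eV ✓

Therefore n = 8.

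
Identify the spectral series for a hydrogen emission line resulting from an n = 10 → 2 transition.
Balmer series

The spectral series in hydrogen are named based on the final (lower) energy level:
- Lyman series: n_final = 1 (ultraviolet)
- Balmer series: n_final = 2 (visible/near-UV)
- Paschen series: n_final = 3 (infrared)
- Brackett series: n_final = 4 (infrared)
- Pfund series: n_final = 5 (far infrared)

Since this transition ends at n = 2, it belongs to the Balmer series.

For reference, this 10 → 2 line has photon energy
ΔE = 13.6057 eV × (1/2² - 1/10²) = 3.265368000 eV,
corresponding to wavelength λ = hc/ΔE = 1239.84 eV·nm / 3.265368000 eV = 379.69380 nm in the visible/near-UV region.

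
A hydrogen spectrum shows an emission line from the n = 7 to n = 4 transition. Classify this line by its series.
Brackett series

The spectral series in hydrogen are named based on the final (lower) energy level:
- Lyman series: n_final = 1 (ultraviolet)
- Balmer series: n_final = 2 (visible/near-UV)
- Paschen series: n_final = 3 (infrared)
- Brackett series: n_final = 4 (infrared)
- Pfund series: n_final = 5 (far infrared)

Since this transition ends at n = 4, it belongs to the Brackett series.

For reference, this 7 → 4 line has photon energy
ΔE = 13.6057 eV × (1/4² - 1/7²) = 0.5726889031 eV,
corresponding to wavelength λ = hc/ΔE = 1239.84 eV·nm / 0.5726889031 eV = 2164.9450 nm in the infrared region.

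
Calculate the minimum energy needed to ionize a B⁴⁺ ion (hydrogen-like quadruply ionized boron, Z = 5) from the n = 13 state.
2.012678 eV

The ionization energy is the energy needed to remove the electron completely (n → ∞).

For a hydrogen-like ion with Z = 5, E_n = -13.6057 Z² / n² eV.

At n = 13: E_13 = -13.6057 × 5² / 13² = -2.012677515 eV
At n = ∞: E_∞ = 0 eV

Ionization energy = E_∞ - E_13 = 0 - (-2.012677515) = 2.012677515 eV
Ionization energy ≈ 2.012678 eV

This is also called the binding energy of the electron in state n = 13.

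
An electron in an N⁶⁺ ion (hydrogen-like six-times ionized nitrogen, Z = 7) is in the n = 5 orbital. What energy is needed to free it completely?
26.66717 eV

The ionization energy is the energy needed to remove the electron completely (n → ∞).

For a hydrogen-like ion with Z = 7, E_n = -13.6057 Z² / n² eV.

At n = 5: E_5 = -13.6057 × 7² / 5² = -26.66717200 eV
At n = ∞: E_∞ = 0 eV

Ionization energy = E_∞ - E_5 = 0 - (-26.66717200) = 26.66717200 eV
Ionization energy ≈ 26.66717 eV

This is also called the binding energy of the electron in state n = 5.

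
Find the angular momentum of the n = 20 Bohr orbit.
2.1091e-33 J·s (or 20ℏ)

In the Bohr model, angular momentum is quantized:
L = nℏ

where ℏ = h/(2π) = 1.054572e-34 J·s

For n = 20:
L = 20 × 1.054572e-34 J·s
L = 2.1091e-33 J·s

This can also be written as L = 20ℏ.
The angular momentum is an integer multiple of the reduced Planck constant.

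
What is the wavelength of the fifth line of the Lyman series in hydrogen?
93.73013 nm

The lines of a series are numbered from the longest wavelength (smallest ΔE) outward; the fifth line is the transition from n = n_f + 5 to n_f.
The Lyman series has all transitions ending at n_f = 1.

For H, the fifth line (ε-line) is the jump from n = 6 to n = 1:
E_6 = -13.6057 / 6² = -0.3779361 eV
E_1 = -13.6057 / 1² = -13.6057000 eV
ΔE = E_6 - E_1 = 13.2277639 eV

λ = hc/E = 1239.84 eV·nm / 13.2277639 eV
λ = 93.73013 nm

This is the ε-line of the Lyman series in H.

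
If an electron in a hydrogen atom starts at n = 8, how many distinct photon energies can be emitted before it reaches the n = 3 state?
15

The electron can occupy levels n = 3, 4, ..., 8 during de-excitation — that is m = 8 - 3 + 1 = 6 distinct levels.

The number of distinct spectral lines equals the number of ways to choose 2 of these m levels (each pair gives one possible emission transition):

Number of lines = m(m-1)/2 = 6×5/2 = 15

These correspond to all possible transitions between the 6 levels:
8 → 7, 8 → 6, 8 → 5, 8 → 4, 8 → 3, 7 → 6, 7 → 5, 7 → 4...

Each transition produces a photon with a unique energy (and thus wavelength). This count does not depend on Z.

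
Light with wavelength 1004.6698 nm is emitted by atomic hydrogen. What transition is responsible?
n = 7 → n = 3

First, find the photon energy from the wavelength (hc = 1239.84 eV·nm):
E = hc/λ = 1239.84 eV·nm / 1004.6698 nm = 1.2340771 eV

The energy levels of hydrogen satisfy E_n = -13.6057 / n² eV, so an emission n_i → n_f releases
ΔE = 13.6057 × (1/n_f² − 1/n_i²) eV.

Setting ΔE equal to the photon energy:
1/n_f² − 1/n_i² = 1.2340771 / 13.6057 = 0.090702948

Since 1/n_i² must be positive, we need 1/n_f² > 0.090702948, i.e. n_f ≤ 3. For each allowed n_f, solve n_i = (1/n_f² − 0.090702948)^(−1/2) and check whether it is a whole number:
  n_f = 1: 1/n_i² = 1.000000000 − 0.090702948 = 0.909297052 → n_i = 1.049  (not an integer) ✗
  n_f = 2: 1/n_i² = 0.250000000 − 0.090702948 = 0.159297052 → n_i = 2.506  (not an integer) ✗
  n_f = 3: 1/n_i² = 0.111111111 − 0.090702948 = 0.020408163 → n_i = 7.000  → integer, n_i = 7 ✓

Only n_f = 3 gives an integer upper level, n_i = 7.

The transition is from n = 7 to n = 3 (emission).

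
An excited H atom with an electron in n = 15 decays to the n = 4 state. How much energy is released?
0.78989 eV

The energy levels are E_n = -13.6057 eV / n².

Energy at n = 15: E_15 = -13.6057 / 15² = -0.06046978 eV
Energy at n = 4: E_4 = -13.6057 / 4² = -0.85035625 eV

For emission (electron falling to lower state), the photon energy is:
E_photon = E_15 - E_4 = |-0.06046978 - (-0.85035625)|
E_photon = 0.78989 eV

This energy is carried away by the emitted photon.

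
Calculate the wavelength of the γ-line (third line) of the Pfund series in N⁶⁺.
76.296 nm

The lines of a series are numbered from the longest wavelength (smallest ΔE) outward; the third line is the transition from n = n_f + 3 to n_f.
The Pfund series has all transitions ending at n_f = 5.

For N⁶⁺ (Z = 7), the third line (γ-line) is the jump from n = 8 to n = 5:
E_8 = -13.6057 × 7² / 8² = -10.41686 eV
E_5 = -13.6057 × 7² / 5² = -26.66717 eV
ΔE = E_8 - E_5 = 16.25031 eV

λ = hc/E = 1239.84 eV·nm / 16.25031 eV
λ = 76.296 nm

This is the γ-line of the Pfund series in N⁶⁺.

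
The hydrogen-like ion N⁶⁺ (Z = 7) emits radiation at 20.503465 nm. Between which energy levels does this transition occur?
n = 7 → n = 3

First, find the photon energy from the wavelength (hc = 1239.84 eV·nm):
E = hc/λ = 1239.84 eV·nm / 20.503465 nm = 60.469779 eV

The energy levels of N⁶⁺ satisfy E_n = -13.6057 × 7² / n² eV, so an emission n_i → n_f releases
ΔE = 13.6057 × 7² × (1/n_f² − 1/n_i²) eV.

Setting ΔE equal to the photon energy:
1/n_f² − 1/n_i² = 60.469779 / (13.6057 × 7²) = 0.090702950

Since 1/n_i² must be positive, we need 1/n_f² > 0.090702950, i.e. n_f ≤ 3. For each allowed n_f, solve n_i = (1/n_f² − 0.090702950)^(−1/2) and check whether it is a whole number:
  n_f = 1: 1/n_i² = 1.000000000 − 0.090702950 = 0.909297050 → n_i = 1.049  (not an integer) ✗
  n_f = 2: 1/n_i² = 0.250000000 − 0.090702950 = 0.159297050 → n_i = 2.506  (not an integer) ✗
  n_f = 3: 1/n_i² = 0.111111111 − 0.090702950 = 0.020408161 → n_i = 7.000  → integer, n_i = 7 ✓

Only n_f = 3 gives an integer upper level, n_i = 7.

The transition is from n = 7 to n = 3 (emission).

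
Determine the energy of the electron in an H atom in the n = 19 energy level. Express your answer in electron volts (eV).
-0.038 eV

The energy levels of a hydrogen-like atom are given by:
E_n = -13.6057 eV / n²

For n = 19:
E_19 = -13.6057 eV / 19²
E_19 = -13.6057 eV / 361
E_19 = -0.038 eV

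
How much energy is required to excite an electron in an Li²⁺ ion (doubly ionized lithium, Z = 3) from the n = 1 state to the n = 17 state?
122.0276 eV

The energy levels of a hydrogen-like atom are E_n = -13.6057 Z² eV / n².

Energy at n = 1: E_1 = -13.6057 × 3² / 1² = -122.4513000 eV
Energy at n = 17: E_17 = -13.6057 × 3² / 17² = -0.4237069 eV

The excitation energy is the difference:
ΔE = E_17 - E_1
ΔE = -0.4237069 - (-122.4513000)
ΔE = 122.0276 eV

Since this is positive, energy must be absorbed (photon absorption).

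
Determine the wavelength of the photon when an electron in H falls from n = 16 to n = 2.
370.291863 nm

First, find the transition energy using E_n = -13.6057 / n² eV:
E_16 = -13.6057 / 16² = -0.0531472656 eV
E_2 = -13.6057 / 2² = -3.4014250000 eV

Photon energy: |ΔE| = |E_2 - E_16| = 3.3482777344 eV

Convert to wavelength using E = hc/λ with hc = 1239.84 eV·nm:
λ = hc/E = 1239.84 eV·nm / 3.3482777344 eV
λ = 370.291863 nm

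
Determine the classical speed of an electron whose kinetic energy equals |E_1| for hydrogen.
2.18769e+06 m/s (or 0.72974% of c)

The binding energy at n = 1 for hydrogen is:
E_1 = -13.6057/1² = -13.6057000 eV
|E_1| = 13.6057000 eV

Convert to Joules:
KE = 13.6057000 eV × (1.602177 × 10⁻¹⁹ J/eV) = 2.1798740e-18 J

Using KE = ½mv²:
v = √(2·KE/m_e)
v = √(2 × 2.1798740e-18 J / 9.10938 × 10⁻³¹ kg)
v = 2.18769e+06 m/s

This is approximately 0.72974% the speed of light.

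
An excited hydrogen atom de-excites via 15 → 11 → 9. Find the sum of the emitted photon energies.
0.11 eV

The energy levels of hydrogen are E_n = -13.6057 / n² eV.

First transition (15 → 11):
ΔE₁ = |E_11 - E_15|
ΔE₁ = |-0.11244380 - (-0.06046978)| = 0.05197 eV

Second transition (11 → 9):
ΔE₂ = |E_9 - E_11|
ΔE₂ = |-0.16797160 - (-0.11244380)| = 0.05553 eV

Total energy released:
E_total = ΔE₁ + ΔE₂ = 0.05197 + 0.05553 = 0.11 eV

Note: This equals the direct transition 15 → 9: 0.11 eV ✓
Energy is conserved regardless of the path taken.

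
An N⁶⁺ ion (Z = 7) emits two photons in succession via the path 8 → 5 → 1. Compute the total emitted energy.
656.26 eV

The energy levels of N⁶⁺ are E_n = -13.6057 × 7² / n² eV.

First transition (8 → 5):
ΔE₁ = |E_5 - E_8|
ΔE₁ = |-26.66717200 - (-10.41686406)| = 16.25031 eV

Second transition (5 → 1):
ΔE₂ = |E_1 - E_5|
ΔE₂ = |-666.67930000 - (-26.66717200)| = 640.01213 eV

Total energy released:
E_total = ΔE₁ + ΔE₂ = 16.25031 + 640.01213 = 656.26 eV

Note: This equals the direct transition 8 → 1: 656.26 eV ✓
Energy is conserved regardless of the path taken.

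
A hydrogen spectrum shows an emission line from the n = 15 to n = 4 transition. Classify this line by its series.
Brackett series

The spectral series in hydrogen are named based on the final (lower) energy level:
- Lyman series: n_final = 1 (ultraviolet)
- Balmer series: n_final = 2 (visible/near-UV)
- Paschen series: n_final = 3 (infrared)
- Brackett series: n_final = 4 (infrared)
- Pfund series: n_final = 5 (far infrared)

Since this transition ends at n = 4, it belongs to the Brackett series.

For reference, this 15 → 4 line has photon energy
ΔE = 13.6057 eV × (1/4² - 1/15²) = 0.7898864722 eV,
corresponding to wavelength λ = hc/ΔE = 1239.84 eV·nm / 0.7898864722 eV = 1569.6433 nm in the infrared region.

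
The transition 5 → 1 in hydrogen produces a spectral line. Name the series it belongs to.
Lyman series

The spectral series in hydrogen are named based on the final (lower) energy level:
- Lyman series: n_final = 1 (ultraviolet)
- Balmer series: n_final = 2 (visible/near-UV)
- Paschen series: n_final = 3 (infrared)
- Brackett series: n_final = 4 (infrared)
- Pfund series: n_final = 5 (far infrared)

Since this transition ends at n = 1, it belongs to the Lyman series.

For reference, this 5 → 1 line has photon energy
ΔE = 13.6057 eV × (1/1² - 1/5²) = 13.0615 eV,
corresponding to wavelength λ = hc/ΔE = 1239.84 eV·nm / 13.0615 eV = 94.92 nm in the ultraviolet region.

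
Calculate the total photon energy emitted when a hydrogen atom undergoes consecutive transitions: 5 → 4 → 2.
2.85720 eV

The energy levels of hydrogen are E_n = -13.6057 / n² eV.

First transition (5 → 4):
ΔE₁ = |E_4 - E_5|
ΔE₁ = |-0.85035625000 - (-0.54422800000)| = 0.30612825 eV

Second transition (4 → 2):
ΔE₂ = |E_2 - E_4|
ΔE₂ = |-3.40142500000 - (-0.85035625000)| = 2.55106875 eV

Total energy released:
E_total = ΔE₁ + ΔE₂ = 0.30612825 + 2.55106875 = 2.85720 eV

Note: This equals the direct transition 5 → 2: 2.85720 eV ✓
Energy is conserved regardless of the path taken.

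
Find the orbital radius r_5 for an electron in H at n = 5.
1.322943 nm (or 13.229430 Å)

The Bohr radius formula is:
r_n = n² a₀ / Z

where a₀ = 0.052917721 nm is the Bohr radius.

For H (Z = 1) at n = 5:
r_5 = 5² × 0.052917721 nm / 1
r_5 = 25 × 0.052917721 nm / 1
r_5 = 1.3229430 nm / 1
r_5 = 1.322943 nm

The electron orbits at approximately 1.322943 nm from the nucleus.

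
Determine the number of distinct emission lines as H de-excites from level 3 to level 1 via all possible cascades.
3

The electron can occupy levels n = 1, 2, ..., 3 during de-excitation — that is m = 3 - 1 + 1 = 3 distinct levels.

The number of distinct spectral lines equals the number of ways to choose 2 of these m levels (each pair gives one possible emission transition):

Number of lines = m(m-1)/2 = 3×2/2 = 3

These correspond to all possible transitions between the 3 levels:
3 → 2, 3 → 1, 2 → 1

Each transition produces a photon with a unique energy (and thus wavelength). This count does not depend on Z.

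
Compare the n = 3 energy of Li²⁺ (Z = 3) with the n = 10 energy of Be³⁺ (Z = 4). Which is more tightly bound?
Li²⁺ at n = 3 (E = -13.606 eV)

Using E_n = -13.6057 Z² / n² eV:

Li²⁺ (Z = 3) at n = 3:
E = -13.6057 × 3² / 3² = -13.6057 × 9 / 9 = -13.605700 eV

Be³⁺ (Z = 4) at n = 10:
E = -13.6057 × 4² / 10² = -13.6057 × 16 / 100 = -2.176912 eV

Since -13.605700 eV < -2.176912 eV,
Li²⁺ at n = 3 is more tightly bound (requires more energy to ionize).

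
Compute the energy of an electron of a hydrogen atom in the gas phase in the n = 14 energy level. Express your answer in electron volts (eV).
-0.0694 eV

The energy levels of a hydrogen-like atom are given by:
E_n = -13.6057 eV / n²

For n = 14:
E_14 = -13.6057 eV / 14²
E_14 = -13.6057 eV / 196
E_14 = -0.0694 eV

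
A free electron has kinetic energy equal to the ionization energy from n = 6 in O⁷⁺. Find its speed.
2.91692e+06 m/s (or 0.972981% of c)

The binding energy at n = 6 for O⁷⁺ is:
E_6 = -13.6057 × 8²/6² = -24.18791111 eV
|E_6| = 24.18791111 eV

Convert to Joules:
KE = 24.18791111 eV × (1.602177 × 10⁻¹⁹ J/eV) = 3.8753315e-18 J

Using KE = ½mv²:
v = √(2·KE/m_e)
v = √(2 × 3.8753315e-18 J / 9.10938 × 10⁻³¹ kg)
v = 2.91692e+06 m/s

This is approximately 0.972981% the speed of light.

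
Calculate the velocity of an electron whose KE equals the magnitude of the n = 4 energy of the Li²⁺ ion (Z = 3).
1.64077e+06 m/s (or 0.55% of c)

The binding energy at n = 4 for Li²⁺ is:
E_4 = -13.6057 × 3²/4² = -7.65320625 eV
|E_4| = 7.65320625 eV

Convert to Joules:
KE = 7.65320625 eV × (1.602177 × 10⁻¹⁹ J/eV) = 1.2261791e-18 J

Using KE = ½mv²:
v = √(2·KE/m_e)
v = √(2 × 1.2261791e-18 J / 9.10938 × 10⁻³¹ kg)
v = 1.64077e+06 m/s

This is approximately 0.55% the speed of light.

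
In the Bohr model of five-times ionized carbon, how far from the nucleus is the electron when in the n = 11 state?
1.0672 nm (or 10.6717 Å)

The Bohr radius formula is:
r_n = n² a₀ / Z

where a₀ = 0.0529177 nm is the Bohr radius.

For C⁵⁺ (Z = 6) at n = 11:
r_11 = 11² × 0.0529177 nm / 6
r_11 = 121 × 0.0529177 nm / 6
r_11 = 6.40304 nm / 6
r_11 = 1.0672 nm

The electron orbits at approximately 1.0672 nm from the nucleus.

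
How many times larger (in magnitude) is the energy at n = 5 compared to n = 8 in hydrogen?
2.56

Using E_n = -13.6057 Z² / n² eV with Z = 1:

E_5 = -13.6057 / 5² = -13.6057 / 25 = -0.54422800 eV
E_8 = -13.6057 / 8² = -13.6057 / 64 = -0.21258906 eV

The ratio is:
E_5/E_8 = (-0.54422800) / (-0.21258906)
E_5/E_8 = (-13.6057/25) / (-13.6057/64)
E_5/E_8 = 64/25
E_5/E_8 = 2.56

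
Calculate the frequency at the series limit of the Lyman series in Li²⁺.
2.961e+16 Hz

The series limit corresponds to the transition from n = ∞ to n = 1.
This is the highest energy (shortest wavelength) transition in the Lyman series.

E_∞ = 0 eV
E_1 = -13.6057 × 3² / 1² = -122.45130 eV

Energy at series limit:
ΔE = E_∞ - E_1 = 0 - (-122.45130) = 122.45130 eV
E = 122.45130 eV × (1.602177 × 10⁻¹⁹ J/eV) = 1.96189e-17 J
f = E/h = 1.96189e-17 J / (6.62607 × 10⁻³⁴ J·s) = 2.961e+16 Hz

This energy equals the ionization energy from the n = 1 state of Li²⁺.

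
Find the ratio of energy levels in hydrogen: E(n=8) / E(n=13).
2.640625

Using E_n = -13.6057 Z² / n² eV with Z = 1:

E_8 = -13.6057 / 8² = -13.6057 / 64 = -0.2125890625 eV
E_13 = -13.6057 / 13² = -13.6057 / 169 = -0.0805071006 eV

The ratio is:
E_8/E_13 = (-0.2125890625) / (-0.0805071006)
E_8/E_13 = (-13.6057/64) / (-13.6057/169)
E_8/E_13 = 169/64
E_8/E_13 = 2.640625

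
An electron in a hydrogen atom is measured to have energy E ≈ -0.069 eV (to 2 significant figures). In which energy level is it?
n = 14

The exact energy levels follow E_n = -13.6057 eV / n².

The measured value (-0.069 eV) is reported to only 2 significant figures, so we must test candidate n values and see which one matches to that precision.

Candidate energies:
  n = 12:  E = -13.6057/12² = -0.09448 eV
  n = 13:  E = -13.6057/13² = -0.08051 eV
  n = 14:  E = -13.6057/14² = -0.06942 eV  ← matches
  n = 15:  E = -13.6057/15² = -0.06047 eV
  n = 16:  E = -13.6057/16² = -0.05315 eV

Checking against the measurement of -0.069 eV (2 sig figs), only n = 14 agrees:
E_14 = -0.06942 eV, which rounds to -0.069 eV ✓

Therefore n = 14.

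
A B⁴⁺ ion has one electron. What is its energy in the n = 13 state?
-2.01 eV

For hydrogen-like ions, the energy levels scale with Z²:
E_n = -13.6057 Z² / n² eV

For B⁴⁺ (Z = 5) at n = 13:
E_13 = -13.6057 × 5² / 13²
E_13 = -13.6057 × 25 / 169
E_13 = -340.1425 / 169
E_13 = -2.01 eV

The energy is 25 times more negative than hydrogen at the same n due to the stronger nuclear charge.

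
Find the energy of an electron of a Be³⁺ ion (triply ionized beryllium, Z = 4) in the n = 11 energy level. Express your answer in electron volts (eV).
-1.79910 eV

The energy levels of a hydrogen-like atom are given by:
E_n = -13.6057 Z² / n² eV  (with Z = 4 for Be³⁺)

For n = 11:
E_11 = -13.6057 × 4² / 11²
E_11 = -13.6057 × 16 / 121
E_11 = -1.79910 eV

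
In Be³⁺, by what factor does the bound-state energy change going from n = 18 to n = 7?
6.61224

Using E_n = -13.6057 Z² / n² eV with Z = 4:

E_7 = -13.6057 × 4² / 7² = -217.6912 / 49 = -4.44267755102 eV
E_18 = -13.6057 × 4² / 18² = -217.6912 / 324 = -0.67188641975 eV

The ratio is:
E_7/E_18 = (-4.44267755102) / (-0.67188641975)
E_7/E_18 = (-217.6912/49) / (-217.6912/324)
E_7/E_18 = 324/49
E_7/E_18 = 6.61224
(Note: the Z² factors cancel in the ratio.)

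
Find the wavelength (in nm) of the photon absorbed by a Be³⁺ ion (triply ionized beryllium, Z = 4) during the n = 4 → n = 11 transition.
105.01 nm

First, find the transition energy using E_n = -13.6057 Z² / n² eV:
E_4 = -13.6057 × 4² / 4² = -13.60570 eV
E_11 = -13.6057 × 4² / 11² = -1.79910 eV

Photon energy: |ΔE| = |E_11 - E_4| = 11.80660 eV

Convert to wavelength using E = hc/λ with hc = 1239.84 eV·nm:
λ = hc/E = 1239.84 eV·nm / 11.80660 eV
λ = 105.01 nm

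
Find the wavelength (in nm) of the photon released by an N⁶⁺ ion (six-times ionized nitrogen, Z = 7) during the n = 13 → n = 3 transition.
17.68 nm

First, find the transition energy using E_n = -13.6057 Z² / n² eV:
E_13 = -13.6057 × 7² / 13² = -3.9448 eV
E_3 = -13.6057 × 7² / 3² = -74.0755 eV

Photon energy: |ΔE| = |E_3 - E_13| = 70.1307 eV

Convert to wavelength using E = hc/λ with hc = 1239.84 eV·nm:
λ = hc/E = 1239.84 eV·nm / 70.1307 eV
λ = 17.68 nm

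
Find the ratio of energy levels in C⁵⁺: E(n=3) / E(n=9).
9.000

Using E_n = -13.6057 Z² / n² eV with Z = 6:

E_3 = -13.6057 × 6² / 3² = -489.8052 / 9 = -54.422800000 eV
E_9 = -13.6057 × 6² / 9² = -489.8052 / 81 = -6.046977778 eV

The ratio is:
E_3/E_9 = (-54.422800000) / (-6.046977778)
E_3/E_9 = (-489.8052/9) / (-489.8052/81)
E_3/E_9 = 81/9
E_3/E_9 = 9.000
(Note: the Z² factors cancel in the ratio.)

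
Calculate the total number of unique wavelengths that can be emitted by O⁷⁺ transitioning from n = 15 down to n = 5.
55

The electron can occupy levels n = 5, 6, ..., 15 during de-excitation — that is m = 15 - 5 + 1 = 11 distinct levels.

The number of distinct spectral lines equals the number of ways to choose 2 of these m levels (each pair gives one possible emission transition):

Number of lines = m(m-1)/2 = 11×10/2 = 55

These correspond to all possible transitions between the 11 levels:
15 → 14, 15 → 13, 15 → 12, 15 → 11, 15 → 10, 15 → 9, 15 → 8, 15 → 7...

Each transition produces a photon with a unique energy (and thus wavelength). This count does not depend on Z.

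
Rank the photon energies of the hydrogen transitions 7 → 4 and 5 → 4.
7 → 4

Calculate the energy for each transition:

Transition 7 → 4:
ΔE₁ = |E_4 - E_7| = |-13.6057/4² - (-13.6057/7²)|
ΔE₁ = |-0.850356250 - (-0.277667347)| = 0.572689 eV

Transition 5 → 4:
ΔE₂ = |E_4 - E_5| = |-13.6057/4² - (-13.6057/5²)|
ΔE₂ = |-0.850356250 - (-0.544228000)| = 0.306128 eV

Since 0.572689 eV > 0.306128 eV, the transition 7 → 4 emits the more energetic photon.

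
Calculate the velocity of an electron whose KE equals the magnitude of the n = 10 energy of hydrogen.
2.1877e+05 m/s (or 0.0730% of c)

The binding energy at n = 10 for hydrogen is:
E_10 = -13.6057/10² = -0.13605700 eV
|E_10| = 0.13605700 eV

Convert to Joules:
KE = 0.13605700 eV × (1.602177 × 10⁻¹⁹ J/eV) = 2.179874e-20 J

Using KE = ½mv²:
v = √(2·KE/m_e)
v = √(2 × 2.179874e-20 J / 9.10938 × 10⁻³¹ kg)
v = 2.1877e+05 m/s

This is approximately 0.0730% the speed of light.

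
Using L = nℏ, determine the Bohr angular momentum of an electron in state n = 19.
2.00e-33 J·s (or 19ℏ)

In the Bohr model, angular momentum is quantized:
L = nℏ

where ℏ = h/(2π) = 1.0546e-34 J·s

For n = 19:
L = 19 × 1.0546e-34 J·s
L = 2.00e-33 J·s

This can also be written as L = 19ℏ.
The angular momentum is an integer multiple of the reduced Planck constant.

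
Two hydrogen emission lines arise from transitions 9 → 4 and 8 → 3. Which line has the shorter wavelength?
8 → 3

Calculate the energy for each transition:

Transition 9 → 4:
ΔE₁ = |E_4 - E_9| = |-13.6057/4² - (-13.6057/9²)|
ΔE₁ = |-0.850356250 - (-0.167971605)| = 0.682385 eV

Transition 8 → 3:
ΔE₂ = |E_3 - E_8| = |-13.6057/3² - (-13.6057/8²)|
ΔE₂ = |-1.511744444 - (-0.212589063)| = 1.299155 eV

Since 1.299155 eV > 0.682385 eV, the transition 8 → 3 emits the more energetic photon.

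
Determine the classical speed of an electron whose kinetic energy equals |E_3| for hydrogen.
7.292e+05 m/s (or 0.24325% of c)

The binding energy at n = 3 for hydrogen is:
E_3 = -13.6057/3² = -1.5117444 eV
|E_3| = 1.5117444 eV

Convert to Joules:
KE = 1.5117444 eV × (1.602177 × 10⁻¹⁹ J/eV) = 2.42208e-19 J

Using KE = ½mv²:
v = √(2·KE/m_e)
v = √(2 × 2.42208e-19 J / 9.10938 × 10⁻³¹ kg)
v = 7.292e+05 m/s

This is approximately 0.24325% the speed of light.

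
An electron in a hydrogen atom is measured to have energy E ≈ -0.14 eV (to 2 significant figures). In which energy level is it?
n = 10

The exact energy levels follow E_n = -13.6057 eV / n².

The measured value (-0.14 eV) is reported to only 2 significant figures, so we must test candidate n values and see which one matches to that precision.

Candidate energies:
  n = 8:  E = -13.6057/8² = -0.21259 eV
  n = 9:  E = -13.6057/9² = -0.16797 eV
  n = 10:  E = -13.6057/10² = -0.13606 eV  ← matches
  n = 11:  E = -13.6057/11² = -0.11244 eV
  n = 12:  E = -13.6057/12² = -0.09448 eV

Checking against the measurement of -0.14 eV (2 sig figs), only n = 10 agrees:
E_10 = -0.13606 eV, which rounds to -0.14 eV ✓

Therefore n = 10.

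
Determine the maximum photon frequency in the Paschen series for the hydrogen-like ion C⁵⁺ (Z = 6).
1.3159e+16 Hz

The series limit corresponds to the transition from n = ∞ to n = 3.
This is the highest energy (shortest wavelength) transition in the Paschen series.

E_∞ = 0 eV
E_3 = -13.6057 × 6² / 3² = -54.422800 eV

Energy at series limit:
ΔE = E_∞ - E_3 = 0 - (-54.422800) = 54.422800 eV
E = 54.422800 eV × (1.602177 × 10⁻¹⁹ J/eV) = 8.719496e-18 J
f = E/h = 8.719496e-18 J / (6.62607 × 10⁻³⁴ J·s) = 1.3159e+16 Hz

This energy equals the ionization energy from the n = 3 state of C⁵⁺.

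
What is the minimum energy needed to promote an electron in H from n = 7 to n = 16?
0.22452 eV

The energy levels of a hydrogen-like atom are E_n = -13.6057 eV / n².

Energy at n = 7: E_7 = -13.6057 / 7² = -0.27766735 eV
Energy at n = 16: E_16 = -13.6057 / 16² = -0.05314727 eV

The excitation energy is the difference:
ΔE = E_16 - E_7
ΔE = -0.05314727 - (-0.27766735)
ΔE = 0.22452 eV

Since this is positive, energy must be absorbed (photon absorption).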